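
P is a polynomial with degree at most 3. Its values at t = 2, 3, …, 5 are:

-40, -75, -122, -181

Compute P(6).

-252

First differences: -35, -47, -59. Second differences: -12, -12.
Level-2 differences are constant, so P has degree 2.
Fitting a degree-2 polynomial gives P(t) = -6t² - 5t - 6.
Then P(6) = -252.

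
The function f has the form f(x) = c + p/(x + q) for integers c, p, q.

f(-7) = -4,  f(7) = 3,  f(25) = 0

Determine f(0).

(f(x) − c)(x + q) = p for each data point; the three points give a linear system in c and q, then p follows.
Solving: c = -1, q = -1, p = 24, so f(x) = -1 + 24/(x − 1).
Then f(0) = -1 + 24/(-1) = -25.

-25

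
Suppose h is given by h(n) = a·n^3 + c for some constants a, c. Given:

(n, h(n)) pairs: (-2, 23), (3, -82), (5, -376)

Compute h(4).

-193

From h(-2) = 23 and h(3) = -82: -8a + c = 23 and 27a + c = -82.
Subtracting: 35a = -105, so a = -3; then c = 23 − (-3)·(-8) = -1.
So h(n) = -3n³ − 1, and h(4) = -193.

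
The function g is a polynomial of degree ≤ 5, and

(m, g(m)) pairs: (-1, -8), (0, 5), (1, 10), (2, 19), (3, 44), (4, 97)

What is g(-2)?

First differences: 13, 5, 9, 25, 53. Second differences: -8, 4, 16, 28. Third differences: 12, 12, 12.
Level-3 differences are constant, so g has degree 3.
Fitting a degree-3 polynomial gives g(m) = 2m³ - 4m² + 7m + 5.
Then g(-2) = -41.

-41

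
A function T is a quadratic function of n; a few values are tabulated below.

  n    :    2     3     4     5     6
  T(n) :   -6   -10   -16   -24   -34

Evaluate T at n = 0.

-4

First differences: -4, -6, -8, -10. Second differences: -2, -2, -2.
Level-2 differences are constant, so T has degree 2.
Fitting a degree-2 polynomial gives T(n) = -n² + n - 4.
Then T(0) = -4.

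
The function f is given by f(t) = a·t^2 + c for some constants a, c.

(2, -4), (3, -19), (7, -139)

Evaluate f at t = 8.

-184

From f(2) = -4 and f(3) = -19: 4a + c = -4 and 9a + c = -19.
Subtracting: 5a = -15, so a = -3; then c = -4 − (-3)·4 = 8.
So f(t) = -3t² + 8, and f(8) = -184.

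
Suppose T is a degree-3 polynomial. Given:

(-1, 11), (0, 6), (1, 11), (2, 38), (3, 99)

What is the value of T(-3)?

First differences: -5, 5, 27, 61. Second differences: 10, 22, 34. Third differences: 12, 12.
Level-3 differences are constant, so T has degree 3.
Fitting a degree-3 polynomial gives T(t) = 2t³ + 5t² - 2t + 6.
Then T(-3) = 3.

3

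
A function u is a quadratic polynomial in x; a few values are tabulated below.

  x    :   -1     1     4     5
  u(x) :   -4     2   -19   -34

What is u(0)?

Write u(x) = ax² + bx + c; the 4 given values yield a linear system in the 3 coefficients.
Solving, u(x) = -2x² + 3x + 1.
The constant term is u(0) = 1.

1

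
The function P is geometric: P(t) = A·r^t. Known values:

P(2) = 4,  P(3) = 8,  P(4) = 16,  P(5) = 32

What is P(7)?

128

Consecutive ratio: 8/4 = 2, and 16/8 = 2, so r = 2.
Then A·2^2 = 4 gives A = 1, and P(t) = 1·2^t.
P(7) = 1·2^7 = 128.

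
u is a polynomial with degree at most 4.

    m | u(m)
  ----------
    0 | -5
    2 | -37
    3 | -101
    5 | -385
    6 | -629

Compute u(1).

Write u(m) = am^4 + bm³ + cm² + dm + e; the 5 given values yield a linear system in the 5 coefficients.
Solving, the leading coefficient vanishes, and u(m) = -2m³ - 6m² + 4m - 5.
Then u(1) = -9.

-9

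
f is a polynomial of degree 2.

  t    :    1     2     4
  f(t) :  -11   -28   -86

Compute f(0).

Write f(t) = at² + bt + c; the 3 given values yield a linear system in the 3 coefficients.
Solving, f(t) = -4t² - 5t - 2.
Then f(0) = -2.

-2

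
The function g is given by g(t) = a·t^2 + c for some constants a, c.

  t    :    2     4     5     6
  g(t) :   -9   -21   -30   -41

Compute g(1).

From g(2) = -9 and g(4) = -21: 4a + c = -9 and 16a + c = -21.
Subtracting: 12a = -12, so a = -1; then c = -9 − (-1)·4 = -5.
So g(t) = -1t² − 5, and g(1) = -6.

-6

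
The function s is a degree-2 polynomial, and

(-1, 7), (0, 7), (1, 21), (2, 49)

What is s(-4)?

91

First differences: 0, 14, 28. Second differences: 14, 14.
Level-2 differences are constant, so s has degree 2.
Fitting a degree-2 polynomial gives s(x) = 7x² + 7x + 7.
Then s(-4) = 91.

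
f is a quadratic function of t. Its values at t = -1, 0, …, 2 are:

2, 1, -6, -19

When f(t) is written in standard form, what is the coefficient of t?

Write f(t) = at² + bt + c; the 4 given values yield a linear system in the 3 coefficients.
Solving, f(t) = -3t² - 4t + 1.
The coefficient of t is -4.

-4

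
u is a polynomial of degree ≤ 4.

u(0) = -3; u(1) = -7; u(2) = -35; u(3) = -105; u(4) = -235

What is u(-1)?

First differences: -4, -28, -70, -130. Second differences: -24, -42, -60. Third differences: -18, -18.
Level-3 differences are constant, so u has degree 3.
Fitting a degree-3 polynomial gives u(x) = -3x³ - 3x² + 2x - 3.
Then u(-1) = -5.

-5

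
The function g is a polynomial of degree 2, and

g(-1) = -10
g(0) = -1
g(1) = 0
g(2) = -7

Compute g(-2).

First differences: 9, 1, -7. Second differences: -8, -8.
Level-2 differences are constant, so g has degree 2.
Fitting a degree-2 polynomial gives g(x) = -4x² + 5x - 1.
Then g(-2) = -27.

-27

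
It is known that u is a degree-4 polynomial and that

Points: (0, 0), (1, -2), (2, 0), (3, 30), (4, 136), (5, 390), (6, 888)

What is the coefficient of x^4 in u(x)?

First differences: -2, 2, 30, 106, 254, 498. Second differences: 4, 28, 76, 148, 244. Third differences: 24, 48, 72, 96. Fourth differences: 24, 24, 24.
Level-4 differences are constant, so u has degree 4.
Fitting a degree-4 polynomial gives u(x) = x^4 - 2x³ + x² - 2x.
The coefficient of x^4 is 1.

1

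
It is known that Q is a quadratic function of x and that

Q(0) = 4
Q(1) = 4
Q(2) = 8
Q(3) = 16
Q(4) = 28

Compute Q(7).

First differences: 0, 4, 8, 12. Second differences: 4, 4, 4.
Level-2 differences are constant, so Q has degree 2.
Fitting a degree-2 polynomial gives Q(x) = 2x² - 2x + 4.
Then Q(7) = 88.

88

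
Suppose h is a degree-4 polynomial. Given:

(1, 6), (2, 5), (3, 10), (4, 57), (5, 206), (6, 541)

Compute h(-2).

45

First differences: -1, 5, 47, 149, 335. Second differences: 6, 42, 102, 186. Third differences: 36, 60, 84. Fourth differences: 24, 24.
Level-4 differences are constant, so h has degree 4.
Fitting a degree-4 polynomial gives h(n) = n^4 - 4n³ + 2n² + 6n + 1.
Then h(-2) = 45.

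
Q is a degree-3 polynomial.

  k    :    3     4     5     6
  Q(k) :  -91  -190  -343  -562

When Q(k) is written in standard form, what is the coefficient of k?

Write Q(k) = ak³ + bk² + ck + d; the 4 given values yield a linear system in the 4 coefficients.
Solving, Q(k) = -2k³ - 3k² - 4k + 2.
The coefficient of k is -4.

-4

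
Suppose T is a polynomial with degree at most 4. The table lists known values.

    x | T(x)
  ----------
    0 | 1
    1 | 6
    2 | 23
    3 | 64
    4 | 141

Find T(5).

Write T(x) = ax^4 + bx³ + cx² + dx + e; the 5 given values yield a linear system in the 5 coefficients.
Solving, the leading coefficient vanishes, and T(x) = 2x³ + 3x + 1.
Then T(5) = 266.

266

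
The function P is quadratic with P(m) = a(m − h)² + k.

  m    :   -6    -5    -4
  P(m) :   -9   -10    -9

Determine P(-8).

-1

First differences -1, 1; second difference 2 = 2a, so a = 1.
Expanding, the m-coefficient is −2ah = -2h; matching it to the data gives h = -5, and then k = -10.
So P(m) = 1(m + 5)² − 10.
P(-8) = 1·(-3)² − 10 = -1.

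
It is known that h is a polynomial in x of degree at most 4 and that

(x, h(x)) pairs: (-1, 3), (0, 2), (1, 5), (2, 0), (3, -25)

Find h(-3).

First differences: -1, 3, -5, -25. Second differences: 4, -8, -20. Third differences: -12, -12.
Level-3 differences are constant, so h has degree 3.
Fitting a degree-3 polynomial gives h(x) = -2x³ + 2x² + 3x + 2.
Then h(-3) = 65.

65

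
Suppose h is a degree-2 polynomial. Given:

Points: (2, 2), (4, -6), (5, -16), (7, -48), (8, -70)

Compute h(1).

Write h(n) = an² + bn + c; the 5 given values yield a linear system in the 3 coefficients.
Solving, h(n) = -2n² + 8n - 6.
Then h(1) = 0.

0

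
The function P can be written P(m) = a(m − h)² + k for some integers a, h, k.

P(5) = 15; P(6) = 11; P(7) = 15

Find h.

6

First differences -4, 4; second difference 8 = 2a, so a = 4.
Expanding, the m-coefficient is −2ah = -8h; matching it to the data gives h = 6, and then k = 11.
So P(m) = 4(m − 6)² + 11.
Hence h = 6.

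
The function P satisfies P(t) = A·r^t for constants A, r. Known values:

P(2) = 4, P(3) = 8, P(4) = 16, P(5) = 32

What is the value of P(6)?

64

Consecutive ratio: 8/4 = 2, and 16/8 = 2, so r = 2.
Then A·2^2 = 4 gives A = 1, and P(t) = 1·2^t.
P(6) = 1·2^6 = 64.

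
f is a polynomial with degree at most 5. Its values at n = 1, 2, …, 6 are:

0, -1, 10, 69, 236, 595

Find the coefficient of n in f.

First differences: -1, 11, 59, 167, 359. Second differences: 12, 48, 108, 192. Third differences: 36, 60, 84. Fourth differences: 24, 24.
Level-4 differences are constant, so f has degree 4.
Fitting a degree-4 polynomial gives f(n) = n^4 - 4n³ + 5n² - 3n + 1.
The coefficient of n is -3.

-3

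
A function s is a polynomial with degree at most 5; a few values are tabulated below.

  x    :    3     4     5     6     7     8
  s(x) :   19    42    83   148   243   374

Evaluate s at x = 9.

First differences: 23, 41, 65, 95, 131. Second differences: 18, 24, 30, 36. Third differences: 6, 6, 6.
Level-3 differences are constant, so s has degree 3.
Extending the table by one column gives the next first difference 173, so s(9) = 374 + 173 = 547.

547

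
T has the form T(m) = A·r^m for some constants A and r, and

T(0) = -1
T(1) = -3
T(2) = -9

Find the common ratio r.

Consecutive ratio: -3/(-1) = 3, and -9/(-3) = 3, so r = 3.
Then A·3^0 = -1 gives A = -1, and T(m) = -1·3^m.

3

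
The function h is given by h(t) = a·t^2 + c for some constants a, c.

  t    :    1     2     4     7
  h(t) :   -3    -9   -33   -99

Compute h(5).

From h(1) = -3 and h(2) = -9: 1a + c = -3 and 4a + c = -9.
Subtracting: 3a = -6, so a = -2; then c = -3 − (-2)·1 = -1.
So h(t) = -2t² − 1, and h(5) = -51.

-51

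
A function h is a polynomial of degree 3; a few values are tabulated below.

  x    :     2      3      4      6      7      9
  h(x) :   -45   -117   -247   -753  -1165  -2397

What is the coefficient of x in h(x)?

-5

Write h(x) = ax³ + bx² + cx + d; the 6 given values yield a linear system in the 4 coefficients.
Solving, h(x) = -3x³ - 2x² - 5x - 3.
The coefficient of x is -5.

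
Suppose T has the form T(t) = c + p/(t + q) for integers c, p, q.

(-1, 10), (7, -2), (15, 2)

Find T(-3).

8

(T(t) − c)(t + q) = p for each data point; the three points give a linear system in c and q, then p follows.
Solving: c = 4, q = -3, p = -24, so T(t) = 4 − 24/(t − 3).
Then T(-3) = 4 − 24/(-6) = 8.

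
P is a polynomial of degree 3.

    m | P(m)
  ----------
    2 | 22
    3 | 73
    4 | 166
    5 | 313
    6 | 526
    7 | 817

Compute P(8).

1198

First differences: 51, 93, 147, 213, 291. Second differences: 42, 54, 66, 78. Third differences: 12, 12, 12.
Level-3 differences are constant, so P has degree 3.
Fitting a degree-3 polynomial gives P(m) = 2m³ + 3m² - 2m - 2.
Then P(8) = 1198.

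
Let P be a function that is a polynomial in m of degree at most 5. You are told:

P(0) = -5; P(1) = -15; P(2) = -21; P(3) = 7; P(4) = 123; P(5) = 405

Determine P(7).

First differences: -10, -6, 28, 116, 282. Second differences: 4, 34, 88, 166. Third differences: 30, 54, 78. Fourth differences: 24, 24.
Level-4 differences are constant, so P has degree 4.
Fitting a degree-4 polynomial gives P(m) = m^4 - m³ - 2m² - 8m - 5.
Then P(7) = 1899.

1899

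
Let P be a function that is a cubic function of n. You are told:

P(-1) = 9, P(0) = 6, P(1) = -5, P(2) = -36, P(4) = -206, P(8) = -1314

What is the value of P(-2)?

16

Write P(n) = an³ + bn² + cn + d; the 6 given values yield a linear system in the 4 coefficients.
Solving, P(n) = -2n³ - 4n² - 5n + 6.
Then P(-2) = 16.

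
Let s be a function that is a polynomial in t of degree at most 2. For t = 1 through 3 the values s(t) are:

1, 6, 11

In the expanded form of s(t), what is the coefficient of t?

5

First differences: 5, 5.
Level-1 differences are constant, so s has degree 1.
Fitting a degree-1 polynomial gives s(t) = 5t - 4.
The coefficient of t is 5.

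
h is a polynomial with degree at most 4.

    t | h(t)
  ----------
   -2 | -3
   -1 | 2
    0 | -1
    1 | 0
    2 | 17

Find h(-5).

-186

First differences: 5, -3, 1, 17. Second differences: -8, 4, 16. Third differences: 12, 12.
Level-3 differences are constant, so h has degree 3.
Fitting a degree-3 polynomial gives h(t) = 2t³ + 2t² - 3t - 1.
Then h(-5) = -186.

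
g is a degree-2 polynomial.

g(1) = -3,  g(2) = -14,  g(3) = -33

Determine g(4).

-60

Write g(m) = am² + bm + c; the 3 given values yield a linear system in the 3 coefficients.
Solving, g(m) = -4m² + m.
Then g(4) = -60.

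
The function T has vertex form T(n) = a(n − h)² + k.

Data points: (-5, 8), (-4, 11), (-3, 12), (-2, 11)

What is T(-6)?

3

First differences 3, 1, -1; second difference -2 = 2a, so a = -1.
Expanding, the n-coefficient is −2ah = 2h; matching it to the data gives h = -3, and then k = 12.
So T(n) = -1(n + 3)² + 12.
T(-6) = -1·(-3)² + 12 = 3.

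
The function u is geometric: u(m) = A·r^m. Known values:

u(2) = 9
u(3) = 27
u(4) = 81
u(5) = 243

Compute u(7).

2187

Consecutive ratio: 27/9 = 3, and 81/27 = 3, so r = 3.
Then A·3^2 = 9 gives A = 1, and u(m) = 1·3^m.
u(7) = 1·3^7 = 2187.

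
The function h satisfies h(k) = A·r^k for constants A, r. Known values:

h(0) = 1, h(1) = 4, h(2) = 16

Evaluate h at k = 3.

Consecutive ratio: 4/1 = 4, and 16/4 = 4, so r = 4.
Then A·4^0 = 1 gives A = 1, and h(k) = 1·4^k.
h(3) = 1·4^3 = 64.

64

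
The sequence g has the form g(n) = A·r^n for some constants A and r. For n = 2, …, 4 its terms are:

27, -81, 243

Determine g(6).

Consecutive ratio: -81/27 = -3, and 243/(-81) = -3, so r = -3.
Then A·(-3)^2 = 27 gives A = 3, and g(n) = 3·(-3)^n.
g(6) = 3·(-3)^6 = 2187.

2187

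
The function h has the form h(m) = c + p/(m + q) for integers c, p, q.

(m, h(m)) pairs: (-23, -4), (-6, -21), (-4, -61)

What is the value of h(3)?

(h(m) − c)(m + q) = p for each data point; the three points give a linear system in c and q, then p follows.
Solving: c = -1, q = 3, p = 60, so h(m) = -1 + 60/(m + 3).
Then h(3) = -1 + 60/6 = 9.

9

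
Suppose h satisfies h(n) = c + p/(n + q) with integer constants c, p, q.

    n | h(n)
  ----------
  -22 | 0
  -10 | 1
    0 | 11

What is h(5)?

(h(n) − c)(n + q) = p for each data point; the three points give a linear system in c and q, then p follows.
Solving: c = -1, q = -2, p = -24, so h(n) = -1 − 24/(n − 2).
Then h(5) = -1 − 24/3 = -9.

-9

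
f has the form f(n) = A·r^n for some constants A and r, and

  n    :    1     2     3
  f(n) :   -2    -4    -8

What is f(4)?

-16

Consecutive ratio: -4/(-2) = 2, and -8/(-4) = 2, so r = 2.
Then A·2^1 = -2 gives A = -1, and f(n) = -1·2^n.
f(4) = -1·2^4 = -16.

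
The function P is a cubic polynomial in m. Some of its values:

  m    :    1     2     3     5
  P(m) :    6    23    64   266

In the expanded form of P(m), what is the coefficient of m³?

Write P(m) = am³ + bm² + cm + d; the 4 given values yield a linear system in the 4 coefficients.
Solving, P(m) = 2m³ + 3m + 1.
The coefficient of m³ is 2.

2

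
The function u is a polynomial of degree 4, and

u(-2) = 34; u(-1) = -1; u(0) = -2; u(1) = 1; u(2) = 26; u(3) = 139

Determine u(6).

First differences: -35, -1, 3, 25, 113. Second differences: 34, 4, 22, 88. Third differences: -30, 18, 66. Fourth differences: 48, 48.
Level-4 differences are constant, so u has degree 4.
Fitting a degree-4 polynomial gives u(n) = 2n^4 - n³ + 2n - 2.
Then u(6) = 2386.

2386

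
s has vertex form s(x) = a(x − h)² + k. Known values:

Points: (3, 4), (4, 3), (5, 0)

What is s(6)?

First differences -1, -3; second difference -2 = 2a, so a = -1.
Expanding, the x-coefficient is −2ah = 2h; matching it to the data gives h = 3, and then k = 4.
So s(x) = -1(x − 3)² + 4.
s(6) = -1·3² + 4 = -5.

-5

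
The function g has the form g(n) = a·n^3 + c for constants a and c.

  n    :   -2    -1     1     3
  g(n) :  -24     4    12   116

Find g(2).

From g(-2) = -24 and g(-1) = 4: -8a + c = -24 and -1a + c = 4.
Subtracting: 7a = 28, so a = 4; then c = -24 − 4·(-8) = 8.
So g(n) = 4n³ + 8, and g(2) = 40.

40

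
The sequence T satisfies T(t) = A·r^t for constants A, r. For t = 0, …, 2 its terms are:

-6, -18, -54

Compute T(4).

Consecutive ratio: -18/(-6) = 3, and -54/(-18) = 3, so r = 3.
Then A·3^0 = -6 gives A = -6, and T(t) = -6·3^t.
T(4) = -6·3^4 = -486.

-486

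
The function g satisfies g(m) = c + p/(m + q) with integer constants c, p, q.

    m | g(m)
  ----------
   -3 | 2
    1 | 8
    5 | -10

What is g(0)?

5

(g(m) − c)(m + q) = p for each data point; the three points give a linear system in c and q, then p follows.
Solving: c = -1, q = -3, p = -18, so g(m) = -1 − 18/(m − 3).
Then g(0) = -1 − 18/(-3) = 5.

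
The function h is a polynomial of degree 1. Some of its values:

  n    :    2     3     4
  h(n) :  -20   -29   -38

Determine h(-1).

First differences: -9, -9.
Level-1 differences are constant, so h has degree 1.
Fitting a degree-1 polynomial gives h(n) = -9n - 2.
Then h(-1) = 7.

7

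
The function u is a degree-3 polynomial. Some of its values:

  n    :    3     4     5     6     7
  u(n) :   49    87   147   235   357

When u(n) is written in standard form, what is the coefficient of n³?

1

First differences: 38, 60, 88, 122. Second differences: 22, 28, 34. Third differences: 6, 6.
Level-3 differences are constant, so u has degree 3.
Fitting a degree-3 polynomial gives u(n) = n³ - n² + 8n + 7.
The coefficient of n³ is 1.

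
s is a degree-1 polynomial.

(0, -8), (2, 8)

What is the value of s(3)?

16

Write s(t) = at + b; the 2 given values yield a linear system in the 2 coefficients.
Solving, s(t) = 8t - 8.
Then s(3) = 16.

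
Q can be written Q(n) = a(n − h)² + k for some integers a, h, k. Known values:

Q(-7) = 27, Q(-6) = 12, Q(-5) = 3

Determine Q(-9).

75

First differences -15, -9; second difference 6 = 2a, so a = 3.
Expanding, the n-coefficient is −2ah = -6h; matching it to the data gives h = -4, and then k = 0.
So Q(n) = 3(n + 4)² + 0.
Q(-9) = 3·(-5)² + 0 = 75.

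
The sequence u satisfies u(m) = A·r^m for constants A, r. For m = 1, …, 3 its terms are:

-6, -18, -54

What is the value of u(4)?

Consecutive ratio: -18/(-6) = 3, and -54/(-18) = 3, so r = 3.
Then A·3^1 = -6 gives A = -2, and u(m) = -2·3^m.
u(4) = -2·3^4 = -162.

-162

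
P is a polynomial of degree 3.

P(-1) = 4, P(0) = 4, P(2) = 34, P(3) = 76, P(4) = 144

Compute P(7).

564

Write P(x) = ax³ + bx² + cx + d; the 5 given values yield a linear system in the 4 coefficients.
Solving, P(x) = x³ + 4x² + 3x + 4.
Then P(7) = 564.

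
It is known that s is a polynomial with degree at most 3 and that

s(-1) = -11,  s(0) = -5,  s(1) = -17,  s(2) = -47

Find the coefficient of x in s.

First differences: 6, -12, -30. Second differences: -18, -18.
Level-2 differences are constant, so s has degree 2.
Fitting a degree-2 polynomial gives s(x) = -9x² - 3x - 5.
The coefficient of x is -3.

-3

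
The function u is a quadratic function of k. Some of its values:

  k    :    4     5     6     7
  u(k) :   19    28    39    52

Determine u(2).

First differences: 9, 11, 13. Second differences: 2, 2.
Level-2 differences are constant, so u has degree 2.
Fitting a degree-2 polynomial gives u(k) = k² + 3.
Then u(2) = 7.

7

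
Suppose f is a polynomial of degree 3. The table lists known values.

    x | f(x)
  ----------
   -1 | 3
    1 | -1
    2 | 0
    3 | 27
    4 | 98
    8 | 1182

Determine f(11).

Write f(x) = ax³ + bx² + cx + d; the 6 given values yield a linear system in the 4 coefficients.
Solving, f(x) = 3x³ - 5x² - 5x + 6.
Then f(11) = 3339.

3339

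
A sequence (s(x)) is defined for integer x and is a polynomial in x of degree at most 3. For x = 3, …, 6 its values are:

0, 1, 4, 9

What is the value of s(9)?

First differences: 1, 3, 5. Second differences: 2, 2.
Level-2 differences are constant, so s has degree 2.
Fitting a degree-2 polynomial gives s(x) = x² - 6x + 9.
Then s(9) = 36.

36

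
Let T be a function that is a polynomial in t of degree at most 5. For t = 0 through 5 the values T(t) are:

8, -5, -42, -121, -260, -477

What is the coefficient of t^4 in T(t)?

0

Write T(t) = at^5 + bt^4 + ct³ + dt² + et + p; the 6 given values yield a linear system in the 6 coefficients.
Solving, the top 2 coefficients vanish, and T(t) = -3t³ - 3t² - 7t + 8.
The coefficient of t^4 is 0.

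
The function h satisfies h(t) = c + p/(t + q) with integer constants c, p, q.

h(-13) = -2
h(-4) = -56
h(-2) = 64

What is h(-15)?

(h(t) − c)(t + q) = p for each data point; the three points give a linear system in c and q, then p follows.
Solving: c = 4, q = 3, p = 60, so h(t) = 4 + 60/(t + 3).
Then h(-15) = 4 + 60/(-12) = -1.

-1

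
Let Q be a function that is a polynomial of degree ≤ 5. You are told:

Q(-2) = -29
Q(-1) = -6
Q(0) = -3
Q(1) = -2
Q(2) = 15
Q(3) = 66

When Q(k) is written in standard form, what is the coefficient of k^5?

0

First differences: 23, 3, 1, 17, 51. Second differences: -20, -2, 16, 34. Third differences: 18, 18, 18.
Level-3 differences are constant, so Q has degree 3.
Fitting a degree-3 polynomial gives Q(k) = 3k³ - k² - k - 3.
The coefficient of k^5 is 0.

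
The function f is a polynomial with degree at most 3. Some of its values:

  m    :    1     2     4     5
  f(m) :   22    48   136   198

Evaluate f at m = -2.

Write f(m) = am³ + bm² + cm + d; the 4 given values yield a linear system in the 4 coefficients.
Solving, the leading coefficient vanishes, and f(m) = 6m² + 8m + 8.
Then f(-2) = 16.

16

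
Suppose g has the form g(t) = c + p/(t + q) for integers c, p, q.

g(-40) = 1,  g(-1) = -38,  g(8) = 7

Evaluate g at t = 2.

(g(t) − c)(t + q) = p for each data point; the three points give a linear system in c and q, then p follows.
Solving: c = 2, q = 0, p = 40, so g(t) = 2 + 40/(t + 0).
Then g(2) = 2 + 40/2 = 22.

22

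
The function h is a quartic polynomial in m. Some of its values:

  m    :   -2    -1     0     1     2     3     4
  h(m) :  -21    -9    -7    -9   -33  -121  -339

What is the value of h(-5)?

-537

First differences: 12, 2, -2, -24, -88, -218. Second differences: -10, -4, -22, -64, -130. Third differences: 6, -18, -42, -66. Fourth differences: -24, -24, -24.
Level-4 differences are constant, so h has degree 4.
Fitting a degree-4 polynomial gives h(m) = -m^4 - m³ - m² + m - 7.
Then h(-5) = -537.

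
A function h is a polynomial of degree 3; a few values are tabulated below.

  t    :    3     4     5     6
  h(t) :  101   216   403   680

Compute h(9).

2231

Write h(t) = at³ + bt² + ct + d; the 4 given values yield a linear system in the 4 coefficients.
Solving, h(t) = 3t³ + 4t + 8.
Then h(9) = 2231.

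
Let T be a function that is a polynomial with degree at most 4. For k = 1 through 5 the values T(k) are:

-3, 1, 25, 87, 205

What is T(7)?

681

Write T(k) = ak^4 + bk³ + ck² + dk + e; the 5 given values yield a linear system in the 5 coefficients.
Solving, the leading coefficient vanishes, and T(k) = 3k³ - 8k² + 7k - 5.
Then T(7) = 681.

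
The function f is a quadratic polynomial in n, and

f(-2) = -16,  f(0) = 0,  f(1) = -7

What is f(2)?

Write f(n) = an² + bn + c; the 3 given values yield a linear system in the 3 coefficients.
Solving, f(n) = -5n² - 2n.
Then f(2) = -24.

-24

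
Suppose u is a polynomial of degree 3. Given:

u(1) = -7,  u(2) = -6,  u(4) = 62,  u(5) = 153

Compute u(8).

Write u(m) = am³ + bm² + cm + d; the 4 given values yield a linear system in the 4 coefficients.
Solving, u(m) = 2m³ - 3m² - 4m - 2.
Then u(8) = 798.

798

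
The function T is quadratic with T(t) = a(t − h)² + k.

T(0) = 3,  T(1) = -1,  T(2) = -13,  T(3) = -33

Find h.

First differences -4, -12, -20; second difference -8 = 2a, so a = -4.
Expanding, the t-coefficient is −2ah = 8h; matching it to the data gives h = 0, and then k = 3.
So T(t) = -4(t + 0)² + 3.
Hence h = 0.

0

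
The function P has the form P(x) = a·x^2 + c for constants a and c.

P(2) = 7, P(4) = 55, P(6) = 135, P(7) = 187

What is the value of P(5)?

91

From P(2) = 7 and P(4) = 55: 4a + c = 7 and 16a + c = 55.
Subtracting: 12a = 48, so a = 4; then c = 7 − 4·4 = -9.
So P(x) = 4x² − 9, and P(5) = 91.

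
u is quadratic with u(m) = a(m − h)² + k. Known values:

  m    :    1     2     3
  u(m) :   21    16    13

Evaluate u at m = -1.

First differences -5, -3; second difference 2 = 2a, so a = 1.
Expanding, the m-coefficient is −2ah = -2h; matching it to the data gives h = 4, and then k = 12.
So u(m) = 1(m − 4)² + 12.
u(-1) = 1·(-5)² + 12 = 37.

37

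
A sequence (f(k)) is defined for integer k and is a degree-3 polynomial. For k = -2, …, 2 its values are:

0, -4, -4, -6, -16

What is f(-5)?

96

First differences: -4, 0, -2, -10. Second differences: 4, -2, -8. Third differences: -6, -6.
Level-3 differences are constant, so f has degree 3.
Fitting a degree-3 polynomial gives f(k) = -k³ - k² - 4.
Then f(-5) = 96.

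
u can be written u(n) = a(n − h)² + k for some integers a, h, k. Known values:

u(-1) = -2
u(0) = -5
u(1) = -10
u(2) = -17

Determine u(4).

First differences -3, -5, -7; second difference -2 = 2a, so a = -1.
Expanding, the n-coefficient is −2ah = 2h; matching it to the data gives h = -2, and then k = -1.
So u(n) = -1(n + 2)² − 1.
u(4) = -1·6² − 1 = -37.

-37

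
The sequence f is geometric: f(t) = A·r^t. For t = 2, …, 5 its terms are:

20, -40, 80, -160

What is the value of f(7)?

-640

Consecutive ratio: -40/20 = -2, and 80/(-40) = -2, so r = -2.
Then A·(-2)^2 = 20 gives A = 5, and f(t) = 5·(-2)^t.
f(7) = 5·(-2)^7 = -640.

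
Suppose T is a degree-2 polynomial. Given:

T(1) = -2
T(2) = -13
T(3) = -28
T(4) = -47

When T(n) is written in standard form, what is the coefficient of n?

First differences: -11, -15, -19. Second differences: -4, -4.
Level-2 differences are constant, so T has degree 2.
Fitting a degree-2 polynomial gives T(n) = -2n² - 5n + 5.
The coefficient of n is -5.

-5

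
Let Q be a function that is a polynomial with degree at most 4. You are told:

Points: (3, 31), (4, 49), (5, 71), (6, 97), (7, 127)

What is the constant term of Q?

Write Q(k) = ak^4 + bk³ + ck² + dk + e; the 5 given values yield a linear system in the 5 coefficients.
Solving, the top 2 coefficients vanish, and Q(k) = 2k² + 4k + 1.
The constant term is Q(0) = 1.

1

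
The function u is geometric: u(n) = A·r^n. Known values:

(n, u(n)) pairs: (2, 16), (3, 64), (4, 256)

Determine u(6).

Consecutive ratio: 64/16 = 4, and 256/64 = 4, so r = 4.
Then A·4^2 = 16 gives A = 1, and u(n) = 1·4^n.
u(6) = 1·4^6 = 4096.

4096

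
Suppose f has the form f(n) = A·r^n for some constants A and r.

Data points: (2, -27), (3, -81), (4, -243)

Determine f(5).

Consecutive ratio: -81/(-27) = 3, and -243/(-81) = 3, so r = 3.
Then A·3^2 = -27 gives A = -3, and f(n) = -3·3^n.
f(5) = -3·3^5 = -729.

-729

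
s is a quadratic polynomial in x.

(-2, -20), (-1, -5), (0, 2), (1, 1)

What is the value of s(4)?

-50

First differences: 15, 7, -1. Second differences: -8, -8.
Level-2 differences are constant, so s has degree 2.
Fitting a degree-2 polynomial gives s(x) = -4x² + 3x + 2.
Then s(4) = -50.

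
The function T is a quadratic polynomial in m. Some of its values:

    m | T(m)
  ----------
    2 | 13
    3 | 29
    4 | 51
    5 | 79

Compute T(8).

199

First differences: 16, 22, 28. Second differences: 6, 6.
Level-2 differences are constant, so T has degree 2.
Fitting a degree-2 polynomial gives T(m) = 3m² + m - 1.
Then T(8) = 199.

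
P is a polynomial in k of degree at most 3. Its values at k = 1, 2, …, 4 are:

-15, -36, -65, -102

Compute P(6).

First differences: -21, -29, -37. Second differences: -8, -8.
Level-2 differences are constant, so P has degree 2.
Fitting a degree-2 polynomial gives P(k) = -4k² - 9k - 2.
Then P(6) = -200.

-200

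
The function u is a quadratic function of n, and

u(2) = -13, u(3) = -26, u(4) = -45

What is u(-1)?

-10

Write u(n) = an² + bn + c; the 3 given values yield a linear system in the 3 coefficients.
Solving, u(n) = -3n² + 2n - 5.
Then u(-1) = -10.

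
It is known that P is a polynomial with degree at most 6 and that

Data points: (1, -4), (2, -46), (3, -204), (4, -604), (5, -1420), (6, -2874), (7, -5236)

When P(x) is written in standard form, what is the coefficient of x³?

First differences: -42, -158, -400, -816, -1454, -2362. Second differences: -116, -242, -416, -638, -908. Third differences: -126, -174, -222, -270. Fourth differences: -48, -48, -48.
Level-4 differences are constant, so P has degree 4.
Fitting a degree-4 polynomial gives P(x) = -2x^4 - x³ - 2x² + x.
The coefficient of x³ is -1.

-1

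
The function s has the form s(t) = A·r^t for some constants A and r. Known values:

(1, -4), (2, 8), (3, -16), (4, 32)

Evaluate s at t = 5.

-64

Consecutive ratio: 8/(-4) = -2, and -16/8 = -2, so r = -2.
Then A·(-2)^1 = -4 gives A = 2, and s(t) = 2·(-2)^t.
s(5) = 2·(-2)^5 = -64.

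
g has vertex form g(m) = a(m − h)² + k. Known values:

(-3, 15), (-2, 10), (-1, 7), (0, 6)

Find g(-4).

First differences -5, -3, -1; second difference 2 = 2a, so a = 1.
Expanding, the m-coefficient is −2ah = -2h; matching it to the data gives h = 0, and then k = 6.
So g(m) = 1(m + 0)² + 6.
g(-4) = 1·(-4)² + 6 = 22.

22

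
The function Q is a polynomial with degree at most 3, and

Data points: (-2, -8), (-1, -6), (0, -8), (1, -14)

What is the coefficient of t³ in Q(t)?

First differences: 2, -2, -6. Second differences: -4, -4.
Level-2 differences are constant, so Q has degree 2.
Fitting a degree-2 polynomial gives Q(t) = -2t² - 4t - 8.
The coefficient of t³ is 0.

0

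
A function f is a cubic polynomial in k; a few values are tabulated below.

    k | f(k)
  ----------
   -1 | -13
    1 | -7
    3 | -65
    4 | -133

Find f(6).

Write f(k) = ak³ + bk² + ck + d; the 4 given values yield a linear system in the 4 coefficients.
Solving, f(k) = -k³ - 5k² + 4k - 5.
Then f(6) = -377.

-377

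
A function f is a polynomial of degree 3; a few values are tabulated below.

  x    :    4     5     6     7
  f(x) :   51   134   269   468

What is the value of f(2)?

-7

Write f(x) = ax³ + bx² + cx + d; the 4 given values yield a linear system in the 4 coefficients.
Solving, f(x) = 2x³ - 4x² - 3x - 1.
Then f(2) = -7.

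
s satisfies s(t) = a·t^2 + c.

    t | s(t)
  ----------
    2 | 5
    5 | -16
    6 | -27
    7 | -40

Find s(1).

From s(2) = 5 and s(5) = -16: 4a + c = 5 and 25a + c = -16.
Subtracting: 21a = -21, so a = -1; then c = 5 − (-1)·4 = 9.
So s(t) = -1t² + 9, and s(1) = 8.

8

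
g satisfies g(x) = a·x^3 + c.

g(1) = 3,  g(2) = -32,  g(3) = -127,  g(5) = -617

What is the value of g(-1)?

From g(1) = 3 and g(2) = -32: 1a + c = 3 and 8a + c = -32.
Subtracting: 7a = -35, so a = -5; then c = 3 − (-5)·1 = 8.
So g(x) = -5x³ + 8, and g(-1) = 13.

13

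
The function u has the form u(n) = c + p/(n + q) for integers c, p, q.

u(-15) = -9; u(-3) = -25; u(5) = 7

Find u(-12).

-10

(u(n) − c)(n + q) = p for each data point; the three points give a linear system in c and q, then p follows.
Solving: c = -5, q = 0, p = 60, so u(n) = -5 + 60/(n + 0).
Then u(-12) = -5 + 60/(-12) = -10.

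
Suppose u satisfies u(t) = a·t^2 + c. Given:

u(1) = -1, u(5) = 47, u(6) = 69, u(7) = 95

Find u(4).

29

From u(1) = -1 and u(5) = 47: 1a + c = -1 and 25a + c = 47.
Subtracting: 24a = 48, so a = 2; then c = -1 − 2·1 = -3.
So u(t) = 2t² − 3, and u(4) = 29.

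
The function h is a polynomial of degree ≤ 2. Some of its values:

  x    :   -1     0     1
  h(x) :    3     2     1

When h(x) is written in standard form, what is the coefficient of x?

First differences: -1, -1.
Level-1 differences are constant, so h has degree 1.
Fitting a degree-1 polynomial gives h(x) = -x + 2.
The coefficient of x is -1.

-1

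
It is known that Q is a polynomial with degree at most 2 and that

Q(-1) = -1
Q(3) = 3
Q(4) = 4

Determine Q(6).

6

Write Q(x) = ax² + bx + c; the 3 given values yield a linear system in the 3 coefficients.
Solving, the leading coefficient vanishes, and Q(x) = x.
Then Q(6) = 6.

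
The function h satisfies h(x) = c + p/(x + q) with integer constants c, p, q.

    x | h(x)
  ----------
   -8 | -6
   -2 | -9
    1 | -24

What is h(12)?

-2

(h(x) − c)(x + q) = p for each data point; the three points give a linear system in c and q, then p follows.
Solving: c = -4, q = -2, p = 20, so h(x) = -4 + 20/(x − 2).
Then h(12) = -4 + 20/10 = -2.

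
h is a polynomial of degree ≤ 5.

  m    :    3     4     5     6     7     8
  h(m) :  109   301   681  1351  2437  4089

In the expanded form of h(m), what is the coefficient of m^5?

First differences: 192, 380, 670, 1086, 1652. Second differences: 188, 290, 416, 566. Third differences: 102, 126, 150. Fourth differences: 24, 24.
Level-4 differences are constant, so h has degree 4.
Fitting a degree-4 polynomial gives h(m) = m^4 - m³ + 9m² - 9m + 1.
The coefficient of m^5 is 0.

0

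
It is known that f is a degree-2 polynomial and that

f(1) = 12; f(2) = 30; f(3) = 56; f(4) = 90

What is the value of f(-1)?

0

First differences: 18, 26, 34. Second differences: 8, 8.
Level-2 differences are constant, so f has degree 2.
Fitting a degree-2 polynomial gives f(m) = 4m² + 6m + 2.
Then f(-1) = 0.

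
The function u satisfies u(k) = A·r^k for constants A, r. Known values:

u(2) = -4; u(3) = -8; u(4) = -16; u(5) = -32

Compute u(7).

-128

Consecutive ratio: -8/(-4) = 2, and -16/(-8) = 2, so r = 2.
Then A·2^2 = -4 gives A = -1, and u(k) = -1·2^k.
u(7) = -1·2^7 = -128.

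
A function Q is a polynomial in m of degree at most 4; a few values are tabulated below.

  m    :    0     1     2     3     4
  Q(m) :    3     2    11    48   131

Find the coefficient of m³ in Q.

3

Write Q(m) = am^4 + bm³ + cm² + dm + e; the 5 given values yield a linear system in the 5 coefficients.
Solving, the leading coefficient vanishes, and Q(m) = 3m³ - 4m² + 3.
The coefficient of m³ is 3.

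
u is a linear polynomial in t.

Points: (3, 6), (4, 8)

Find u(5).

10

Write u(t) = at + b; the 2 given values yield a linear system in the 2 coefficients.
Solving, u(t) = 2t.
Then u(5) = 10.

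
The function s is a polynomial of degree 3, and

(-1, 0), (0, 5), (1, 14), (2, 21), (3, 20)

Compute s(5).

-30

First differences: 5, 9, 7, -1. Second differences: 4, -2, -8. Third differences: -6, -6.
Level-3 differences are constant, so s has degree 3.
Fitting a degree-3 polynomial gives s(x) = -x³ + 2x² + 8x + 5.
Then s(5) = -30.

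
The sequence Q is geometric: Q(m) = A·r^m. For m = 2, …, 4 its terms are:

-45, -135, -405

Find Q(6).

-3645

Consecutive ratio: -135/(-45) = 3, and -405/(-135) = 3, so r = 3.
Then A·3^2 = -45 gives A = -5, and Q(m) = -5·3^m.
Q(6) = -5·3^6 = -3645.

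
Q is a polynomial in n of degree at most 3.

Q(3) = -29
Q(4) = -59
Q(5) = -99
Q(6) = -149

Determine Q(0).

1

Write Q(n) = an³ + bn² + cn + d; the 4 given values yield a linear system in the 4 coefficients.
Solving, the leading coefficient vanishes, and Q(n) = -5n² + 5n + 1.
Then Q(0) = 1.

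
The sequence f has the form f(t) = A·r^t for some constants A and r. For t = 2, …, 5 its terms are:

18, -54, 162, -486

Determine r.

Consecutive ratio: -54/18 = -3, and 162/(-54) = -3, so r = -3.
Then A·(-3)^2 = 18 gives A = 2, and f(t) = 2·(-3)^t.

-3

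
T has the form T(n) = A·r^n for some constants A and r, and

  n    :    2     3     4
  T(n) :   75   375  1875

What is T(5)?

Consecutive ratio: 375/75 = 5, and 1875/375 = 5, so r = 5.
Then A·5^2 = 75 gives A = 3, and T(n) = 3·5^n.
T(5) = 3·5^5 = 9375.

9375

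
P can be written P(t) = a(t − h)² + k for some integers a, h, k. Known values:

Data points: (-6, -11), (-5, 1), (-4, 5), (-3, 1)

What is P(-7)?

First differences 12, 4, -4; second difference -8 = 2a, so a = -4.
Expanding, the t-coefficient is −2ah = 8h; matching it to the data gives h = -4, and then k = 5.
So P(t) = -4(t + 4)² + 5.
P(-7) = -4·(-3)² + 5 = -31.

-31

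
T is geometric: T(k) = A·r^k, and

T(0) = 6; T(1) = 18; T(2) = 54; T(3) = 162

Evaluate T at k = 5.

1458

Consecutive ratio: 18/6 = 3, and 54/18 = 3, so r = 3.
Then A·3^0 = 6 gives A = 6, and T(k) = 6·3^k.
T(5) = 6·3^5 = 1458.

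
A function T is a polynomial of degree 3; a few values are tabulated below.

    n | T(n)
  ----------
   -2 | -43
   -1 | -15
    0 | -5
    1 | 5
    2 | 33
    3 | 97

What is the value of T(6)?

Write T(n) = an³ + bn² + cn + d; the 6 given values yield a linear system in the 4 coefficients.
Solving, T(n) = 3n³ + 7n - 5.
Then T(6) = 685.

685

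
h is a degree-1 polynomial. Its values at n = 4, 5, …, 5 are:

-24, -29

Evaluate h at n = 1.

-9

Write h(n) = an + b; the 2 given values yield a linear system in the 2 coefficients.
Solving, h(n) = -5n - 4.
Then h(1) = -9.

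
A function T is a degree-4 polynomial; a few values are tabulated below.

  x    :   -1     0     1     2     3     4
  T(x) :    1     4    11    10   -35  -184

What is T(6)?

-1154

Write T(x) = ax^4 + bx³ + cx² + dx + e; the 6 given values yield a linear system in the 5 coefficients.
Solving, T(x) = -x^4 + 3x² + 5x + 4.
Then T(6) = -1154.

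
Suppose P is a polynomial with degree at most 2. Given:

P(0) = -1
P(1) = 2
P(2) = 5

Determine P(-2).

-7

First differences: 3, 3.
Level-1 differences are constant, so P has degree 1.
Fitting a degree-1 polynomial gives P(x) = 3x - 1.
Then P(-2) = -7.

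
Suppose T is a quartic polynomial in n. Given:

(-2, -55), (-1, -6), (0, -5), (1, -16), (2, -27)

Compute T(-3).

Write T(n) = an^4 + bn³ + cn² + dn + e; the 5 given values yield a linear system in the 5 coefficients.
Solving, T(n) = -n^4 + 4n³ - 5n² - 9n - 5.
Then T(-3) = -212.

-212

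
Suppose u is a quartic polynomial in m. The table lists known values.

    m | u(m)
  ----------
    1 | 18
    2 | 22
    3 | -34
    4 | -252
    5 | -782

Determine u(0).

8

Write u(m) = am^4 + bm³ + cm² + dm + e; the 5 given values yield a linear system in the 5 coefficients.
Solving, u(m) = -2m^4 + 3m³ + 2m² + 7m + 8.
Then u(0) = 8.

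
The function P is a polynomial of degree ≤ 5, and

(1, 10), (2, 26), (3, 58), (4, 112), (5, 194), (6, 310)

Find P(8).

First differences: 16, 32, 54, 82, 116. Second differences: 16, 22, 28, 34. Third differences: 6, 6, 6.
Level-3 differences are constant, so P has degree 3.
Fitting a degree-3 polynomial gives P(t) = t³ + 2t² + 3t + 4.
Then P(8) = 668.

668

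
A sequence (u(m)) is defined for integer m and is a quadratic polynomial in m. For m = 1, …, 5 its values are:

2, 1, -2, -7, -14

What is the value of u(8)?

-47

First differences: -1, -3, -5, -7. Second differences: -2, -2, -2.
Level-2 differences are constant, so u has degree 2.
Fitting a degree-2 polynomial gives u(m) = -m² + 2m + 1.
Then u(8) = -47.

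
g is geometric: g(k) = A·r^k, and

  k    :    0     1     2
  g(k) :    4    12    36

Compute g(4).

324

Consecutive ratio: 12/4 = 3, and 36/12 = 3, so r = 3.
Then A·3^0 = 4 gives A = 4, and g(k) = 4·3^k.
g(4) = 4·3^4 = 324.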